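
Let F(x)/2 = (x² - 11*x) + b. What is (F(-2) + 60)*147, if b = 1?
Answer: 16758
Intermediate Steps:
F(x) = 2 - 22*x + 2*x² (F(x) = 2*((x² - 11*x) + 1) = 2*(1 + x² - 11*x) = 2 - 22*x + 2*x²)
(F(-2) + 60)*147 = ((2 - 22*(-2) + 2*(-2)²) + 60)*147 = ((2 + 44 + 2*4) + 60)*147 = ((2 + 44 + 8) + 60)*147 = (54 + 60)*147 = 114*147 = 16758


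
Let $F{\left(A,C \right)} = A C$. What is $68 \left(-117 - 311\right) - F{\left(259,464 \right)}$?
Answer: $-149280$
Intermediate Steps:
$68 \left(-117 - 311\right) - F{\left(259,464 \right)} = 68 \left(-117 - 311\right) - 259 \cdot 464 = 68 \left(-428\right) - 120176 = -29104 - 120176 = -149280$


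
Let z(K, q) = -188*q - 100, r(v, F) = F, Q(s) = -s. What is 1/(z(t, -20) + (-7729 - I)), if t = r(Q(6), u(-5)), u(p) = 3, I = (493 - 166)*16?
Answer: -1/9301 ≈ -0.00010752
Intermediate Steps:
I = 5232 (I = 327*16 = 5232)
t = 3
z(K, q) = -100 - 188*q
1/(z(t, -20) + (-7729 - I)) = 1/((-100 - 188*(-20)) + (-7729 - 1*5232)) = 1/((-100 + 3760) + (-7729 - 5232)) = 1/(3660 - 12961) = 1/(-9301) = -1/9301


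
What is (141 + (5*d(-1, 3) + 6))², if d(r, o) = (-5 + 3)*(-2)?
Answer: 27889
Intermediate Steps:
d(r, o) = 4 (d(r, o) = -2*(-2) = 4)
(141 + (5*d(-1, 3) + 6))² = (141 + (5*4 + 6))² = (141 + (20 + 6))² = (141 + 26)² = 167² = 27889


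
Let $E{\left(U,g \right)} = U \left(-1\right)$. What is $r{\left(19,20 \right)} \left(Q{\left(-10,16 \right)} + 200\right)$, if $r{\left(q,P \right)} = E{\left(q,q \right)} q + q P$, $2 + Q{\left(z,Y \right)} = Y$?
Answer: $4066$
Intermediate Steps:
$E{\left(U,g \right)} = - U$
$Q{\left(z,Y \right)} = -2 + Y$
$r{\left(q,P \right)} = - q^{2} + P q$ ($r{\left(q,P \right)} = - q q + q P = - q^{2} + P q$)
$r{\left(19,20 \right)} \left(Q{\left(-10,16 \right)} + 200\right) = 19 \left(20 - 19\right) \left(\left(-2 + 16\right) + 200\right) = 19 \left(20 - 19\right) \left(14 + 200\right) = 19 \cdot 1 \cdot 214 = 19 \cdot 214 = 4066$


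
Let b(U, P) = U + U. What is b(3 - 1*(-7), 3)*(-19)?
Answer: -380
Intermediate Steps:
b(U, P) = 2*U
b(3 - 1*(-7), 3)*(-19) = (2*(3 - 1*(-7)))*(-19) = (2*(3 + 7))*(-19) = (2*10)*(-19) = 20*(-19) = -380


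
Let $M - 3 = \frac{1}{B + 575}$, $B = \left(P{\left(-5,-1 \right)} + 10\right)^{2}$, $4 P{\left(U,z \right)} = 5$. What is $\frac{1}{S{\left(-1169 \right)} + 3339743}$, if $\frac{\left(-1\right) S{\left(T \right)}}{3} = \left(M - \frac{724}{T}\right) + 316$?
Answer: $\frac{13122025}{43811608924838} \approx 2.9951 \cdot 10^{-7}$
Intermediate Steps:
$P{\left(U,z \right)} = \frac{5}{4}$ ($P{\left(U,z \right)} = \frac{1}{4} \cdot 5 = \frac{5}{4}$)
$B = \frac{2025}{16}$ ($B = \left(\frac{5}{4} + 10\right)^{2} = \left(\frac{45}{4}\right)^{2} = \frac{2025}{16} \approx 126.56$)
$M = \frac{33691}{11225}$ ($M = 3 + \frac{1}{\frac{2025}{16} + 575} = 3 + \frac{1}{\frac{11225}{16}} = 3 + \frac{16}{11225} = \frac{33691}{11225} \approx 3.0014$)
$S{\left(T \right)} = - \frac{10742373}{11225} + \frac{2172}{T}$ ($S{\left(T \right)} = - 3 \left(\left(\frac{33691}{11225} - \frac{724}{T}\right) + 316\right) = - 3 \left(\frac{3580791}{11225} - \frac{724}{T}\right) = - \frac{10742373}{11225} + \frac{2172}{T}$)
$\frac{1}{S{\left(-1169 \right)} + 3339743} = \frac{1}{\left(- \frac{10742373}{11225} + \frac{2172}{-1169}\right) + 3339743} = \frac{1}{\left(- \frac{10742373}{11225} + 2172 \left(- \frac{1}{1169}\right)\right) + 3339743} = \frac{1}{\left(- \frac{10742373}{11225} - \frac{2172}{1169}\right) + 3339743} = \frac{1}{- \frac{12582214737}{13122025} + 3339743} = \frac{1}{\frac{43811608924838}{13122025}} = \frac{13122025}{43811608924838}$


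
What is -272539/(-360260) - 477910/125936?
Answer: -17231173137/5671212920 ≈ -3.0384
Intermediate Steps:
-272539/(-360260) - 477910/125936 = -272539*(-1/360260) - 477910*1/125936 = 272539/360260 - 238955/62968 = -17231173137/5671212920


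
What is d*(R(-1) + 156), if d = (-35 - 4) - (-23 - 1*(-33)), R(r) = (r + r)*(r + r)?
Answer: -7840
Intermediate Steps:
R(r) = 4*r² (R(r) = (2*r)*(2*r) = 4*r²)
d = -49 (d = -39 - (-23 + 33) = -39 - 1*10 = -39 - 10 = -49)
d*(R(-1) + 156) = -49*(4*(-1)² + 156) = -49*(4*1 + 156) = -49*(4 + 156) = -49*160 = -7840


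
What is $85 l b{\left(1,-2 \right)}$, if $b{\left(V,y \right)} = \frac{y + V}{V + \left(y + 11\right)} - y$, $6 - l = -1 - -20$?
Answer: $- \frac{4199}{2} \approx -2099.5$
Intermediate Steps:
$l = -13$ ($l = 6 - \left(-1 - -20\right) = 6 - \left(-1 + 20\right) = 6 - 19 = -13$)
$b{\left(V,y \right)} = - y + \frac{V + y}{11 + V + y}$ ($b{\left(V,y \right)} = \frac{V + y}{V + \left(11 + y\right)} - y = \frac{V + y}{11 + V + y} - y = - y + \frac{V + y}{11 + V + y}$)
$85 l b{\left(1,-2 \right)} = 85 \left(-13\right) \frac{1 - \left(-2\right)^{2} - -20 - 1 \left(-2\right)}{11 + 1 - 2} = - 1105 \frac{1 - 4 + 20 + 2}{10} = - 1105 \cdot \frac{1}{10} \cdot 19 = \left(-1105\right) \frac{19}{10} = - \frac{4199}{2}$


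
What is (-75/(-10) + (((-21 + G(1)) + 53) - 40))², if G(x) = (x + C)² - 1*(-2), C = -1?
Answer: 9/4 ≈ 2.2500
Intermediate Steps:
G(x) = 2 + (-1 + x)² (G(x) = (x - 1)² - 1*(-2) = (-1 + x)² + 2 = 2 + (-1 + x)²)
(-75/(-10) + (((-21 + G(1)) + 53) - 40))² = (-75/(-10) + (((-21 + (2 + (-1 + 1)²)) + 53) - 40))² = (-75*(-⅒) + (((-21 + (2 + 0²)) + 53) - 40))² = (15/2 + (((-21 + (2 + 0)) + 53) - 40))² = (15/2 + (((-21 + 2) + 53) - 40))² = (15/2 + ((-19 + 53) - 40))² = (15/2 + (34 - 40))² = (15/2 - 6)² = (3/2)² = 9/4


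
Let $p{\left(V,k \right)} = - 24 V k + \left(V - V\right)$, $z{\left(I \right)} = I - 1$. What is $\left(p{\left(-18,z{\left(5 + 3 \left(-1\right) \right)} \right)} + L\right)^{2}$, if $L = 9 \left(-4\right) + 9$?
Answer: $164025$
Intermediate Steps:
$z{\left(I \right)} = -1 + I$
$p{\left(V,k \right)} = - 24 V k$ ($p{\left(V,k \right)} = - 24 V k + 0 = - 24 V k$)
$L = -27$ ($L = -36 + 9 = -27$)
$\left(p{\left(-18,z{\left(5 + 3 \left(-1\right) \right)} \right)} + L\right)^{2} = \left(\left(-24\right) \left(-18\right) \left(-1 + \left(5 + 3 \left(-1\right)\right)\right) - 27\right)^{2} = \left(\left(-24\right) \left(-18\right) \left(-1 + \left(5 - 3\right)\right) - 27\right)^{2} = \left(\left(-24\right) \left(-18\right) \left(-1 + 2\right) - 27\right)^{2} = \left(\left(-24\right) \left(-18\right) 1 - 27\right)^{2} = \left(432 - 27\right)^{2} = 405^{2} = 164025$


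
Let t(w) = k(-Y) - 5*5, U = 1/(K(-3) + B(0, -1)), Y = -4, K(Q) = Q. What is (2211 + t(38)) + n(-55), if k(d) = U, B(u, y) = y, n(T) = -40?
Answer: 8583/4 ≈ 2145.8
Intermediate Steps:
U = -¼ (U = 1/(-3 - 1) = 1/(-4) = -¼ ≈ -0.25000)
k(d) = -¼
t(w) = -101/4 (t(w) = -¼ - 5*5 = -¼ - 1*25 = -¼ - 25 = -101/4)
(2211 + t(38)) + n(-55) = (2211 - 101/4) - 40 = 8743/4 - 40 = 8583/4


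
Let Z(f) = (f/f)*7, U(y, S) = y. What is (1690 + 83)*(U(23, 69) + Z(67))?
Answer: 53190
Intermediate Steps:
Z(f) = 7 (Z(f) = 1*7 = 7)
(1690 + 83)*(U(23, 69) + Z(67)) = (1690 + 83)*(23 + 7) = 1773*30 = 53190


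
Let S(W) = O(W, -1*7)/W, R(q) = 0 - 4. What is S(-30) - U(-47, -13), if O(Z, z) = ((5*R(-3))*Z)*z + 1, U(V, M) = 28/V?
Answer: 198193/1410 ≈ 140.56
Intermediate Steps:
R(q) = -4
O(Z, z) = 1 - 20*Z*z (O(Z, z) = ((5*(-4))*Z)*z + 1 = (-20*Z)*z + 1 = -20*Z*z + 1 = 1 - 20*Z*z)
S(W) = (1 + 140*W)/W (S(W) = (1 - 20*W*(-1*7))/W = (1 - 20*W*(-7))/W = (1 + 140*W)/W)
S(-30) - U(-47, -13) = (140 + 1/(-30)) - 28/(-47) = (140 - 1/30) - 28*(-1)/47 = 4199/30 - 1*(-28/47) = 4199/30 + 28/47 = 198193/1410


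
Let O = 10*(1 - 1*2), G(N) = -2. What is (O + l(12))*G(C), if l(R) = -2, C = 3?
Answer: 24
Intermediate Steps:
O = -10 (O = 10*(1 - 2) = 10*(-1) = -10)
(O + l(12))*G(C) = (-10 - 2)*(-2) = -12*(-2) = 24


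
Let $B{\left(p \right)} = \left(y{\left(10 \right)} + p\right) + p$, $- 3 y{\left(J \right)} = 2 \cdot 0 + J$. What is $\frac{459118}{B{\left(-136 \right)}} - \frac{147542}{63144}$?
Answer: $- \frac{21773377667}{13039236} \approx -1669.8$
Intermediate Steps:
$y{\left(J \right)} = - \frac{J}{3}$ ($y{\left(J \right)} = - \frac{2 \cdot 0 + J}{3} = - \frac{0 + J}{3} = - \frac{J}{3}$)
$B{\left(p \right)} = - \frac{10}{3} + 2 p$ ($B{\left(p \right)} = \left(\left(- \frac{1}{3}\right) 10 + p\right) + p = \left(- \frac{10}{3} + p\right) + p = - \frac{10}{3} + 2 p$)
$\frac{459118}{B{\left(-136 \right)}} - \frac{147542}{63144} = \frac{459118}{- \frac{10}{3} + 2 \left(-136\right)} - \frac{147542}{63144} = \frac{459118}{- \frac{10}{3} - 272} - \frac{73771}{31572} = \frac{459118}{- \frac{826}{3}} - \frac{73771}{31572} = 459118 \left(- \frac{3}{826}\right) - \frac{73771}{31572} = - \frac{688677}{413} - \frac{73771}{31572} = - \frac{21773377667}{13039236}$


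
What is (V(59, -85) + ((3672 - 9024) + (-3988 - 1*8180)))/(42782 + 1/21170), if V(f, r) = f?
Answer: -369649370/905694941 ≈ -0.40814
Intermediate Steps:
(V(59, -85) + ((3672 - 9024) + (-3988 - 1*8180)))/(42782 + 1/21170) = (59 + ((3672 - 9024) + (-3988 - 1*8180)))/(42782 + 1/21170) = (59 + (-5352 + (-3988 - 8180)))/(42782 + 1/21170) = (59 + (-5352 - 12168))/(905694941/21170) = (59 - 17520)*(21170/905694941) = -17461*21170/905694941 = -369649370/905694941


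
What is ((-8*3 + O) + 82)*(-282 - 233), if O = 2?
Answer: -30900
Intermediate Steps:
((-8*3 + O) + 82)*(-282 - 233) = ((-8*3 + 2) + 82)*(-282 - 233) = ((-24 + 2) + 82)*(-515) = (-22 + 82)*(-515) = 60*(-515) = -30900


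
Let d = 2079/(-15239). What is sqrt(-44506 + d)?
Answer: I*sqrt(210929223043)/2177 ≈ 210.96*I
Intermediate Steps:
d = -297/2177 (d = 2079*(-1/15239) = -297/2177 ≈ -0.13643)
sqrt(-44506 + d) = sqrt(-44506 - 297/2177) = sqrt(-96889859/2177) = I*sqrt(210929223043)/2177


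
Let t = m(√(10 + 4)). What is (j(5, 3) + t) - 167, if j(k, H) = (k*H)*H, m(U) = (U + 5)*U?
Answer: -108 + 5*√14 ≈ -89.292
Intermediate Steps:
m(U) = U*(5 + U) (m(U) = (5 + U)*U = U*(5 + U))
t = √14*(5 + √14) (t = √(10 + 4)*(5 + √(10 + 4)) = √14*(5 + √14) ≈ 32.708)
j(k, H) = k*H² (j(k, H) = (H*k)*H = k*H²)
(j(5, 3) + t) - 167 = (5*3² + (14 + 5*√14)) - 167 = (5*9 + (14 + 5*√14)) - 167 = (45 + (14 + 5*√14)) - 167 = (59 + 5*√14) - 167 = -108 + 5*√14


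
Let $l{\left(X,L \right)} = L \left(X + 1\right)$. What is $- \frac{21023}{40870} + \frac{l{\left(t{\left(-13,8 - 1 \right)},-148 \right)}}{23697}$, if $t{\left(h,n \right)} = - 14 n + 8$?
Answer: $\frac{40157609}{968496390} \approx 0.041464$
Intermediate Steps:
$t{\left(h,n \right)} = 8 - 14 n$
$l{\left(X,L \right)} = L \left(1 + X\right)$
$- \frac{21023}{40870} + \frac{l{\left(t{\left(-13,8 - 1 \right)},-148 \right)}}{23697} = - \frac{21023}{40870} + \frac{\left(-148\right) \left(1 + \left(8 - 14 \left(8 - 1\right)\right)\right)}{23697} = \left(-21023\right) \frac{1}{40870} + - 148 \left(1 + \left(8 - 14 \left(8 - 1\right)\right)\right) \frac{1}{23697} = - \frac{21023}{40870} + - 148 \left(1 + \left(8 - 98\right)\right) \frac{1}{23697} = - \frac{21023}{40870} + - 148 \left(1 - 90\right) \frac{1}{23697} = - \frac{21023}{40870} + \left(-148\right) \left(-89\right) \frac{1}{23697} = - \frac{21023}{40870} + 13172 \cdot \frac{1}{23697} = - \frac{21023}{40870} + \frac{13172}{23697} = \frac{40157609}{968496390}$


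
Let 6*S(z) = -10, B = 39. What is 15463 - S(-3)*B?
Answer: 15528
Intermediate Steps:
S(z) = -5/3 (S(z) = (⅙)*(-10) = -5/3)
15463 - S(-3)*B = 15463 - (-5)*39/3 = 15463 - 1*(-65) = 15463 + 65 = 15528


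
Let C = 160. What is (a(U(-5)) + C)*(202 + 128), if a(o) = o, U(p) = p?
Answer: 51150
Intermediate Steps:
(a(U(-5)) + C)*(202 + 128) = (-5 + 160)*(202 + 128) = 155*330 = 51150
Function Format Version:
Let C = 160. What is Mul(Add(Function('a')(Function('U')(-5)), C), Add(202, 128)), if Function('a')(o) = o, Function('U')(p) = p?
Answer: 51150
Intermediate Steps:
Mul(Add(Function('a')(Function('U')(-5)), C), Add(202, 128)) = Mul(Add(-5, 160), Add(202, 128)) = Mul(155, 330) = 51150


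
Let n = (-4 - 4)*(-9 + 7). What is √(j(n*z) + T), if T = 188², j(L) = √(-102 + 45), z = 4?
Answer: √(35344 + I*√57) ≈ 188.0 + 0.02*I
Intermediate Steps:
n = 16 (n = -8*(-2) = 16)
j(L) = I*√57 (j(L) = √(-57) = I*√57)
T = 35344
√(j(n*z) + T) = √(I*√57 + 35344) = √(35344 + I*√57)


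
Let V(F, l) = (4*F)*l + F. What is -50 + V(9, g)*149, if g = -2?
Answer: -9437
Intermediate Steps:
V(F, l) = F + 4*F*l (V(F, l) = 4*F*l + F = F + 4*F*l)
-50 + V(9, g)*149 = -50 + (9*(1 + 4*(-2)))*149 = -50 + (9*(1 - 8))*149 = -50 + (9*(-7))*149 = -50 - 63*149 = -50 - 9387 = -9437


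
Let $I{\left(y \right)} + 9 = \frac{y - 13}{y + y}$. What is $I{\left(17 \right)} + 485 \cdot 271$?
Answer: $\frac{2234244}{17} \approx 1.3143 \cdot 10^{5}$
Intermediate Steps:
$I{\left(y \right)} = -9 + \frac{-13 + y}{2 y}$ ($I{\left(y \right)} = -9 + \frac{y - 13}{y + y} = -9 + \frac{y - 13}{2 y} = -9 + \left(-13 + y\right) \frac{1}{2 y} = -9 + \frac{-13 + y}{2 y}$)
$I{\left(17 \right)} + 485 \cdot 271 = \frac{-13 - 289}{2 \cdot 17} + 485 \cdot 271 = \frac{1}{2} \cdot \frac{1}{17} \left(-13 - 289\right) + 131435 = \frac{1}{2} \cdot \frac{1}{17} \left(-302\right) + 131435 = - \frac{151}{17} + 131435 = \frac{2234244}{17}$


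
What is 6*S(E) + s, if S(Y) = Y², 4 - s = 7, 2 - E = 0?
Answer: 21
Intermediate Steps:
E = 2 (E = 2 - 1*0 = 2 + 0 = 2)
s = -3 (s = 4 - 1*7 = 4 - 7 = -3)
6*S(E) + s = 6*2² - 3 = 6*4 - 3 = 24 - 3 = 21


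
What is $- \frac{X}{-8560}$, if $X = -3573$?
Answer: $- \frac{3573}{8560} \approx -0.41741$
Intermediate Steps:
$- \frac{X}{-8560} = - \frac{-3573}{-8560} = - \frac{\left(-3573\right) \left(-1\right)}{8560} = \left(-1\right) \frac{3573}{8560} = - \frac{3573}{8560}$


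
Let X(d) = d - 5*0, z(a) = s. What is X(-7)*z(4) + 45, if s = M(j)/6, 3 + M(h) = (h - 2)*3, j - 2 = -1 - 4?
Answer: 66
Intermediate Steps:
j = -3 (j = 2 + (-1 - 4) = 2 - 5 = -3)
M(h) = -9 + 3*h (M(h) = -3 + (h - 2)*3 = -3 + (-2 + h)*3 = -3 + (-6 + 3*h) = -9 + 3*h)
s = -3 (s = (-9 + 3*(-3))/6 = (-9 - 9)*(⅙) = -18*⅙ = -3)
z(a) = -3
X(d) = d (X(d) = d + 0 = d)
X(-7)*z(4) + 45 = -7*(-3) + 45 = 21 + 45 = 66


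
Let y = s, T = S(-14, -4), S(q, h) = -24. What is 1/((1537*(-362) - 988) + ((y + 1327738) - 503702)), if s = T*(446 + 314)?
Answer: 1/248414 ≈ 4.0255e-6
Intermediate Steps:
T = -24
s = -18240 (s = -24*(446 + 314) = -24*760 = -18240)
y = -18240
1/((1537*(-362) - 988) + ((y + 1327738) - 503702)) = 1/((1537*(-362) - 988) + ((-18240 + 1327738) - 503702)) = 1/((-556394 - 988) + (1309498 - 503702)) = 1/(-557382 + 805796) = 1/248414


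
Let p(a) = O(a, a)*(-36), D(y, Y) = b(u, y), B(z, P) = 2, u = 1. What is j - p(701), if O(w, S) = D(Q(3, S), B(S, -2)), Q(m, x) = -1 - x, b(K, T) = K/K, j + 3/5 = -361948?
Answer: -1809563/5 ≈ -3.6191e+5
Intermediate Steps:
j = -1809743/5 (j = -3/5 - 361948 = -1809743/5 ≈ -3.6195e+5)
b(K, T) = 1
D(y, Y) = 1
O(w, S) = 1
p(a) = -36 (p(a) = 1*(-36) = -36)
j - p(701) = -1809743/5 - 1*(-36) = -1809743/5 + 36 = -1809563/5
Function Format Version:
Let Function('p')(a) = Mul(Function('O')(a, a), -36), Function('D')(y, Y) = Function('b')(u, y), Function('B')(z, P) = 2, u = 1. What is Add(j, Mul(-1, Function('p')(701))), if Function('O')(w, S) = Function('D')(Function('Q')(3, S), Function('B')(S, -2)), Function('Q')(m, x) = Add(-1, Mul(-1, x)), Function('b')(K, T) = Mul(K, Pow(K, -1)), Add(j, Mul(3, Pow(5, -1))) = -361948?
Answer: Rational(-1809563, 5) ≈ -3.6191e+5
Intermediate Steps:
j = Rational(-1809743, 5) (j = Add(Rational(-3, 5), -361948) = Rational(-1809743, 5) ≈ -3.6195e+5)
Function('b')(K, T) = 1
Function('D')(y, Y) = 1
Function('O')(w, S) = 1
Function('p')(a) = -36 (Function('p')(a) = Mul(1, -36) = -36)
Add(j, Mul(-1, Function('p')(701))) = Add(Rational(-1809743, 5), Mul(-1, -36)) = Add(Rational(-1809743, 5), 36) = Rational(-1809563, 5)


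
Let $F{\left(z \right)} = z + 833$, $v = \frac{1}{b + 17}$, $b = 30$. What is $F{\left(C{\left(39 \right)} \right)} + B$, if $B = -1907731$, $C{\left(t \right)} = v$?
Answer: $- \frac{89624205}{47} \approx -1.9069 \cdot 10^{6}$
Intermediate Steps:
$v = \frac{1}{47}$ ($v = \frac{1}{30 + 17} = \frac{1}{47} \approx 0.021277$)
$C{\left(t \right)} = \frac{1}{47}$
$F{\left(z \right)} = 833 + z$
$F{\left(C{\left(39 \right)} \right)} + B = \left(833 + \frac{1}{47}\right) - 1907731 = \frac{39152}{47} - 1907731 = - \frac{89624205}{47}$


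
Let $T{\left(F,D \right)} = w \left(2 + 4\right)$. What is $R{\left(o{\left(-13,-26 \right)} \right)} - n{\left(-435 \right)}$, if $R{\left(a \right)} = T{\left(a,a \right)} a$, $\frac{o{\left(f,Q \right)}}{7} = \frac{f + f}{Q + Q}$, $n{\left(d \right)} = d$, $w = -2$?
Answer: $393$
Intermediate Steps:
$T{\left(F,D \right)} = -12$ ($T{\left(F,D \right)} = - 2 \left(2 + 4\right) = \left(-2\right) 6 = -12$)
$o{\left(f,Q \right)} = \frac{7 f}{Q}$ ($o{\left(f,Q \right)} = 7 \frac{f + f}{Q + Q} = 7 \frac{2 f}{2 Q} = 7 \cdot 2 f \frac{1}{2 Q} = 7 \frac{f}{Q} = \frac{7 f}{Q}$)
$R{\left(a \right)} = - 12 a$
$R{\left(o{\left(-13,-26 \right)} \right)} - n{\left(-435 \right)} = - 12 \cdot 7 \left(-13\right) \frac{1}{-26} - -435 = - 12 \cdot 7 \left(-13\right) \left(- \frac{1}{26}\right) + 435 = \left(-12\right) \frac{7}{2} + 435 = -42 + 435 = 393$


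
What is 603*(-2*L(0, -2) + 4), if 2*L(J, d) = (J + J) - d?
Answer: 1206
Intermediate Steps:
L(J, d) = J - d/2 (L(J, d) = ((J + J) - d)/2 = (2*J - d)/2 = (-d + 2*J)/2 = J - d/2)
603*(-2*L(0, -2) + 4) = 603*(-2*(0 - ½*(-2)) + 4) = 603*(-2*(0 + 1) + 4) = 603*(-2*1 + 4) = 603*(-2 + 4) = 603*2 = 1206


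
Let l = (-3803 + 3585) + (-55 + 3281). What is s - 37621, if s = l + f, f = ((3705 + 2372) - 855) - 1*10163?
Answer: -39554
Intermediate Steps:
l = 3008 (l = -218 + 3226 = 3008)
f = -4941 (f = (6077 - 855) - 10163 = 5222 - 10163 = -4941)
s = -1933 (s = 3008 - 4941 = -1933)
s - 37621 = -1933 - 37621 = -39554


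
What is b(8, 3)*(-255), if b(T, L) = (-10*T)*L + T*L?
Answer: 55080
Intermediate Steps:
b(T, L) = -9*L*T (b(T, L) = -10*L*T + L*T = -9*L*T)
b(8, 3)*(-255) = -9*3*8*(-255) = -216*(-255) = 55080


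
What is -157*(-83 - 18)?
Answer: 15857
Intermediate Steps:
-157*(-83 - 18) = -157*(-101) = 15857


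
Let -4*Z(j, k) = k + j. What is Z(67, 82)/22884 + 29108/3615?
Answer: 295987917/36766960 ≈ 8.0504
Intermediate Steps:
Z(j, k) = -j/4 - k/4 (Z(j, k) = -(k + j)/4 = -(j + k)/4 = -j/4 - k/4)
Z(67, 82)/22884 + 29108/3615 = (-¼*67 - ¼*82)/22884 + 29108/3615 = (-67/4 - 41/2)*(1/22884) + 29108*(1/3615) = -149/4*1/22884 + 29108/3615 = -149/91536 + 29108/3615 = 295987917/36766960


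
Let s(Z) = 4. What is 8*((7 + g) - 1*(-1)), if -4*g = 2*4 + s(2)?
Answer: 40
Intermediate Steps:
g = -3 (g = -(2*4 + 4)/4 = -(8 + 4)/4 = -¼*12 = -3)
8*((7 + g) - 1*(-1)) = 8*((7 - 3) - 1*(-1)) = 8*(4 + 1) = 8*5 = 40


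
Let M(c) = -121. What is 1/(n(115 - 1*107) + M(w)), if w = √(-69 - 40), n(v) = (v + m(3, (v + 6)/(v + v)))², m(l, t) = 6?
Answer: 1/75 ≈ 0.013333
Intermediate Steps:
n(v) = (6 + v)² (n(v) = (v + 6)² = (6 + v)²)
w = I*√109 (w = √(-109) = I*√109 ≈ 10.44*I)
1/(n(115 - 1*107) + M(w)) = 1/((6 + (115 - 1*107))² - 121) = 1/((6 + (115 - 107))² - 121) = 1/((6 + 8)² - 121) = 1/(14² - 121) = 1/(196 - 121) = 1/75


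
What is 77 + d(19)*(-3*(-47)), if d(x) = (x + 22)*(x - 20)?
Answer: -5704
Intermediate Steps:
d(x) = (-20 + x)*(22 + x) (d(x) = (22 + x)*(-20 + x) = (-20 + x)*(22 + x))
77 + d(19)*(-3*(-47)) = 77 + (-440 + 19² + 2*19)*(-3*(-47)) = 77 + (-440 + 361 + 38)*141 = 77 - 41*141 = 77 - 5781 = -5704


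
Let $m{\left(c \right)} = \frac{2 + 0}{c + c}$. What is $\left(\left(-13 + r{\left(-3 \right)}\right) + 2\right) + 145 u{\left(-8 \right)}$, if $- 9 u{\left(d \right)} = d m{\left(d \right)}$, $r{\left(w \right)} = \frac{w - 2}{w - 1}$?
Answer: $- \frac{931}{36} \approx -25.861$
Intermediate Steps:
$m{\left(c \right)} = \frac{1}{c}$ ($m{\left(c \right)} = \frac{2}{2 c} = 2 \frac{1}{2 c} = \frac{1}{c}$)
$r{\left(w \right)} = \frac{-2 + w}{-1 + w}$
$u{\left(d \right)} = - \frac{1}{9}$ ($u{\left(d \right)} = - \frac{d \frac{1}{d}}{9} = \left(- \frac{1}{9}\right) 1 = - \frac{1}{9}$)
$\left(\left(-13 + r{\left(-3 \right)}\right) + 2\right) + 145 u{\left(-8 \right)} = \left(\left(-13 + \frac{-2 - 3}{-1 - 3}\right) + 2\right) + 145 \left(- \frac{1}{9}\right) = \left(\left(-13 + \frac{1}{-4} \left(-5\right)\right) + 2\right) - \frac{145}{9} = \left(\left(-13 - - \frac{5}{4}\right) + 2\right) - \frac{145}{9} = \left(\left(-13 + \frac{5}{4}\right) + 2\right) - \frac{145}{9} = \left(- \frac{47}{4} + 2\right) - \frac{145}{9} = - \frac{39}{4} - \frac{145}{9} = - \frac{931}{36}$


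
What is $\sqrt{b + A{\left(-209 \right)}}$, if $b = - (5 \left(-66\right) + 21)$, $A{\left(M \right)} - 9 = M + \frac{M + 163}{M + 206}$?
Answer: $\frac{\sqrt{1119}}{3} \approx 11.15$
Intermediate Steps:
$A{\left(M \right)} = 9 + M + \frac{163 + M}{206 + M}$ ($A{\left(M \right)} = 9 + \left(M + \frac{M + 163}{M + 206}\right) = 9 + \left(M + \frac{163 + M}{206 + M}\right) = 9 + M + \frac{163 + M}{206 + M}$)
$b = 309$ ($b = - (-330 + 21) = \left(-1\right) \left(-309\right) = 309$)
$\sqrt{b + A{\left(-209 \right)}} = \sqrt{309 + \frac{2017 + \left(-209\right)^{2} + 216 \left(-209\right)}{206 - 209}} = \sqrt{309 + \frac{2017 + 43681 - 45144}{-3}} = \sqrt{309 - \frac{554}{3}} = \sqrt{\frac{373}{3}} = \frac{\sqrt{1119}}{3}$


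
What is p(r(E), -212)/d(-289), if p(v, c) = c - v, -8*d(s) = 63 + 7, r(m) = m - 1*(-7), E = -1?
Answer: 872/35 ≈ 24.914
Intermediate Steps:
r(m) = 7 + m (r(m) = m + 7 = 7 + m)
d(s) = -35/4 (d(s) = -(63 + 7)/8 = -⅛*70 = -35/4)
p(r(E), -212)/d(-289) = (-212 - (7 - 1))/(-35/4) = (-212 - 1*6)*(-4/35) = (-212 - 6)*(-4/35) = -218*(-4/35) = 872/35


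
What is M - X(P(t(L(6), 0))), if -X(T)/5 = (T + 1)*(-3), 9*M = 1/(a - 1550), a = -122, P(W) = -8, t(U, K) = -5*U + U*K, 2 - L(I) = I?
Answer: 1580039/15048 ≈ 105.00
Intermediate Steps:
L(I) = 2 - I
t(U, K) = -5*U + K*U
M = -1/15048 (M = 1/(9*(-122 - 1550)) = (1/9)/(-1672) = (1/9)*(-1/1672) = -1/15048 ≈ -6.6454e-5)
X(T) = 15 + 15*T (X(T) = -5*(T + 1)*(-3) = -5*(1 + T)*(-3) = -5*(-3 - 3*T) = 15 + 15*T)
M - X(P(t(L(6), 0))) = -1/15048 - (15 + 15*(-8)) = -1/15048 - (15 - 120) = -1/15048 - 1*(-105) = -1/15048 + 105 = 1580039/15048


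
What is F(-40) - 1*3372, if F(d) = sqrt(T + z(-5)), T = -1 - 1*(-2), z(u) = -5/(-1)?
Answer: -3372 + sqrt(6) ≈ -3369.6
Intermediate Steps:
z(u) = 5 (z(u) = -5*(-1) = 5)
T = 1 (T = -1 + 2 = 1)
F(d) = sqrt(6) (F(d) = sqrt(1 + 5) = sqrt(6))
F(-40) - 1*3372 = sqrt(6) - 1*3372 = sqrt(6) - 3372 = -3372 + sqrt(6)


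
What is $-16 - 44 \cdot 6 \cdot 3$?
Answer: $-808$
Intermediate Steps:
$-16 - 44 \cdot 6 \cdot 3 = -16 - 792 = -808$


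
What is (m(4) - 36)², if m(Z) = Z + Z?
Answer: 784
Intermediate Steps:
m(Z) = 2*Z
(m(4) - 36)² = (2*4 - 36)² = (8 - 36)² = (-28)² = 784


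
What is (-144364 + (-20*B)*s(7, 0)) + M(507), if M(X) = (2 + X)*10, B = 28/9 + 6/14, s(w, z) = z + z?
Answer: -139274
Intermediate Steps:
s(w, z) = 2*z
B = 223/63 (B = 28*(1/9) + 6*(1/14) = 28/9 + 3/7 = 223/63 ≈ 3.5397)
M(X) = 20 + 10*X
(-144364 + (-20*B)*s(7, 0)) + M(507) = (-144364 + (-20*223/63)*(2*0)) + (20 + 10*507) = (-144364 - 4460/63*0) + (20 + 5070) = (-144364 + 0) + 5090 = -144364 + 5090 = -139274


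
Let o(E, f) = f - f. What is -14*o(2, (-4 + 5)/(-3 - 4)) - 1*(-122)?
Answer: 122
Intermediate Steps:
o(E, f) = 0
-14*o(2, (-4 + 5)/(-3 - 4)) - 1*(-122) = -14*0 - 1*(-122) = 0 + 122 = 122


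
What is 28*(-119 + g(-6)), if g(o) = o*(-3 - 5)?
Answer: -1988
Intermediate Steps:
g(o) = -8*o (g(o) = o*(-8) = -8*o)
28*(-119 + g(-6)) = 28*(-119 - 8*(-6)) = 28*(-119 + 48) = 28*(-71) = -1988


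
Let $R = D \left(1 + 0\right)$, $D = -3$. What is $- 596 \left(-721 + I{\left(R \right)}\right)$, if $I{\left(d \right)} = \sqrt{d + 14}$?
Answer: $429716 - 596 \sqrt{11} \approx 4.2774 \cdot 10^{5}$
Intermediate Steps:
$R = -3$ ($R = - 3 \left(1 + 0\right) = \left(-3\right) 1 = -3$)
$I{\left(d \right)} = \sqrt{14 + d}$
$- 596 \left(-721 + I{\left(R \right)}\right) = - 596 \left(-721 + \sqrt{14 - 3}\right) = - 596 \left(-721 + \sqrt{11}\right) = 429716 - 596 \sqrt{11}$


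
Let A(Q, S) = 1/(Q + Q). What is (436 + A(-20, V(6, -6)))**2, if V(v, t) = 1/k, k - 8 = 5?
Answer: 304118721/1600 ≈ 1.9007e+5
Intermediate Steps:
k = 13 (k = 8 + 5 = 13)
V(v, t) = 1/13
A(Q, S) = 1/(2*Q)
(436 + A(-20, V(6, -6)))**2 = (436 + (1/2)/(-20))**2 = (436 + (1/2)*(-1/20))**2 = (436 - 1/40)**2 = (17439/40)**2 = 304118721/1600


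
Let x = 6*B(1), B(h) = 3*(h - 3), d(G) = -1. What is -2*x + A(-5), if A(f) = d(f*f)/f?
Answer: 361/5 ≈ 72.200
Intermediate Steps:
B(h) = -9 + 3*h (B(h) = 3*(-3 + h) = -9 + 3*h)
A(f) = -1/f
x = -36 (x = 6*(-9 + 3*1) = 6*(-9 + 3) = 6*(-6) = -36)
-2*x + A(-5) = -2*(-36) - 1/(-5) = 72 - 1*(-⅕) = 72 + ⅕ = 361/5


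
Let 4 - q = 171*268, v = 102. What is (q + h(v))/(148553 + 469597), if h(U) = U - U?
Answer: -22912/309075 ≈ -0.074131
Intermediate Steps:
q = -45824 (q = 4 - 171*268 = 4 - 1*45828 = 4 - 45828 = -45824)
h(U) = 0
(q + h(v))/(148553 + 469597) = (-45824 + 0)/(148553 + 469597) = -45824/618150 = -45824*1/618150 = -22912/309075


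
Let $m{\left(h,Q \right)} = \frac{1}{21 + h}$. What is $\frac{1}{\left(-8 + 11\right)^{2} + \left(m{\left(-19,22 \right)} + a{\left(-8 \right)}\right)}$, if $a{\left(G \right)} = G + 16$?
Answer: $\frac{2}{35} \approx 0.057143$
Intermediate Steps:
$a{\left(G \right)} = 16 + G$
$\frac{1}{\left(-8 + 11\right)^{2} + \left(m{\left(-19,22 \right)} + a{\left(-8 \right)}\right)} = \frac{1}{\left(-8 + 11\right)^{2} + \left(\frac{1}{21 - 19} + \left(16 - 8\right)\right)} = \frac{1}{3^{2} + \left(\frac{1}{2} + 8\right)} = \frac{1}{9 + \left(\frac{1}{2} + 8\right)} = \frac{1}{9 + \frac{17}{2}} = \frac{1}{\frac{35}{2}} = \frac{2}{35}$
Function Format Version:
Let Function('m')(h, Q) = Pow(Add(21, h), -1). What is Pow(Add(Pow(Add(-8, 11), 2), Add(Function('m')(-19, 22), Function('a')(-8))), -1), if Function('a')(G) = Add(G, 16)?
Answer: Rational(2, 35) ≈ 0.057143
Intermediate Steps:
Function('a')(G) = Add(16, G)
Pow(Add(Pow(Add(-8, 11), 2), Add(Function('m')(-19, 22), Function('a')(-8))), -1) = Pow(Add(Pow(Add(-8, 11), 2), Add(Pow(Add(21, -19), -1), Add(16, -8))), -1) = Pow(Add(Pow(3, 2), Add(Pow(2, -1), 8)), -1) = Pow(Add(9, Add(Rational(1, 2), 8)), -1) = Pow(Add(9, Rational(17, 2)), -1) = Pow(Rational(35, 2), -1) = Rational(2, 35)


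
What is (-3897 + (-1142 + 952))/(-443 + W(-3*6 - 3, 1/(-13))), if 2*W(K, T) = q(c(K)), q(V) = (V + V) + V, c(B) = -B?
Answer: 8174/823 ≈ 9.9320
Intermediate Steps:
q(V) = 3*V (q(V) = 2*V + V = 3*V)
W(K, T) = -3*K/2 (W(K, T) = (3*(-K))/2 = (-3*K)/2 = -3*K/2)
(-3897 + (-1142 + 952))/(-443 + W(-3*6 - 3, 1/(-13))) = (-3897 + (-1142 + 952))/(-443 - 3*(-3*6 - 3)/2) = (-3897 - 190)/(-443 - 3*(-18 - 3)/2) = -4087/(-443 - 3/2*(-21)) = -4087/(-443 + 63/2) = -4087/(-823/2) = -4087*(-2/823) = 8174/823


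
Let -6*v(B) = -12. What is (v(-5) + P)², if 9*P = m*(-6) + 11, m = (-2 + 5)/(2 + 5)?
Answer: 34225/3969 ≈ 8.6231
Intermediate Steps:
v(B) = 2 (v(B) = -⅙*(-12) = 2)
m = 3/7 ≈ 0.42857
P = 59/63 (P = ((3/7)*(-6) + 11)/9 = (-18/7 + 11)/9 = (⅑)*(59/7) = 59/63 ≈ 0.93651)
(v(-5) + P)² = (2 + 59/63)² = (185/63)² = 34225/3969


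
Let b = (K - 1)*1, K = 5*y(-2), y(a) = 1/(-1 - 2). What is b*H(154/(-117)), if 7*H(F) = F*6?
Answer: 352/117 ≈ 3.0085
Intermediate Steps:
y(a) = -⅓ (y(a) = 1/(-3) = -⅓)
H(F) = 6*F/7 (H(F) = (F*6)/7 = (6*F)/7 = 6*F/7)
K = -5/3 (K = 5*(-⅓) = -5/3 ≈ -1.6667)
b = -8/3 (b = (-5/3 - 1)*1 = -8/3*1 = -8/3 ≈ -2.6667)
b*H(154/(-117)) = -16*154/(-117)/7 = -16*154*(-1/117)/7 = -16*(-154)/(7*117) = -8/3*(-44/39) = 352/117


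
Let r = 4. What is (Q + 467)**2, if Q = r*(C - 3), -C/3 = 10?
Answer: 112225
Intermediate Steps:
C = -30 (C = -3*10 = -30)
Q = -132 (Q = 4*(-30 - 3) = 4*(-33) = -132)
(Q + 467)**2 = (-132 + 467)**2 = 335**2 = 112225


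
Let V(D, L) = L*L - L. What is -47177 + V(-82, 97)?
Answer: -37865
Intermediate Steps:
V(D, L) = L² - L
-47177 + V(-82, 97) = -47177 + 97*(-1 + 97) = -47177 + 97*96 = -47177 + 9312 = -37865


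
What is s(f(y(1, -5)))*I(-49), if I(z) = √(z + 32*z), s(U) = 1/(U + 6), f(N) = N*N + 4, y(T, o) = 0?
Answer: 7*I*√33/10 ≈ 4.0212*I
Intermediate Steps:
f(N) = 4 + N² (f(N) = N² + 4 = 4 + N²)
s(U) = 1/(6 + U)
I(z) = √33*√z (I(z) = √(33*z) = √33*√z)
s(f(y(1, -5)))*I(-49) = (√33*√(-49))/(6 + (4 + 0²)) = (√33*(7*I))/(6 + (4 + 0)) = (7*I*√33)/(6 + 4) = (7*I*√33)/10 = 7*I*√33/10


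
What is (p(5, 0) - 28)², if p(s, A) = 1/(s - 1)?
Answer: 12321/16 ≈ 770.06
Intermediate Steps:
p(s, A) = 1/(-1 + s)
(p(5, 0) - 28)² = (1/(-1 + 5) - 28)² = (1/4 - 28)² = (¼ - 28)² = (-111/4)² = 12321/16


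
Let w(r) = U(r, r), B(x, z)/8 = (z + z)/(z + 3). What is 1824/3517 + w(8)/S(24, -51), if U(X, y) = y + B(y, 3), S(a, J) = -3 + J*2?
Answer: 135248/369285 ≈ 0.36624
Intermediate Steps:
B(x, z) = 16*z/(3 + z) (B(x, z) = 8*((z + z)/(z + 3)) = 8*((2*z)/(3 + z)) = 8*(2*z/(3 + z)) = 16*z/(3 + z))
S(a, J) = -3 + 2*J
U(X, y) = 8 + y (U(X, y) = y + 16*3/(3 + 3) = y + 16*3/6 = y + 16*3*(⅙) = y + 8 = 8 + y)
w(r) = 8 + r
1824/3517 + w(8)/S(24, -51) = 1824/3517 + (8 + 8)/(-3 + 2*(-51)) = 1824*(1/3517) + 16/(-3 - 102) = 1824/3517 + 16/(-105) = 1824/3517 + 16*(-1/105) = 1824/3517 - 16/105 = 135248/369285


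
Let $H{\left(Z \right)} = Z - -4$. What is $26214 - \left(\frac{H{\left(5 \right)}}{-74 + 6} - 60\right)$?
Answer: $\frac{1786641}{68} \approx 26274.0$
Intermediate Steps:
$H{\left(Z \right)} = 4 + Z$ ($H{\left(Z \right)} = Z + 4 = 4 + Z$)
$26214 - \left(\frac{H{\left(5 \right)}}{-74 + 6} - 60\right) = 26214 - \left(\frac{4 + 5}{-74 + 6} - 60\right) = 26214 - \left(\frac{1}{-68} \cdot 9 - 60\right) = 26214 - \left(\left(- \frac{1}{68}\right) 9 - 60\right) = 26214 - \left(- \frac{9}{68} - 60\right) = 26214 - - \frac{4089}{68} = 26214 + \frac{4089}{68} = \frac{1786641}{68}$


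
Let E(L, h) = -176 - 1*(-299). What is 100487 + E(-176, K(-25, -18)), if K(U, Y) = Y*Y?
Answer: 100610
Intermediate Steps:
K(U, Y) = Y²
E(L, h) = 123 (E(L, h) = -176 + 299 = 123)
100487 + E(-176, K(-25, -18)) = 100487 + 123 = 100610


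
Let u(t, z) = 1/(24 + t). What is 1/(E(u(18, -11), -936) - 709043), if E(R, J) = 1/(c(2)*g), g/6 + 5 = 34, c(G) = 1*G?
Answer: -348/246746963 ≈ -1.4104e-6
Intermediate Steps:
c(G) = G
g = 174 (g = -30 + 6*34 = -30 + 204 = 174)
E(R, J) = 1/348 (E(R, J) = 1/(2*174) = 1/348)
1/(E(u(18, -11), -936) - 709043) = 1/(1/348 - 709043) = 1/(-246746963/348) = -348/246746963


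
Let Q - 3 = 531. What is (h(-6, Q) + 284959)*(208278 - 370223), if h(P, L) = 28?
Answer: -46152219715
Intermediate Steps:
Q = 534 (Q = 3 + 531 = 534)
(h(-6, Q) + 284959)*(208278 - 370223) = (28 + 284959)*(208278 - 370223) = 284987*(-161945) = -46152219715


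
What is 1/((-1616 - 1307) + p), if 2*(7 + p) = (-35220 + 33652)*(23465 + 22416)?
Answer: -1/35973634 ≈ -2.7798e-8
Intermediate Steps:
p = -35970711 (p = -7 + ((-35220 + 33652)*(23465 + 22416))/2 = -7 + (-1568*45881)/2 = -7 + (½)*(-71941408) = -7 - 35970704 = -35970711)
1/((-1616 - 1307) + p) = 1/((-1616 - 1307) - 35970711) = 1/(-2923 - 35970711) = 1/(-35973634) = -1/35973634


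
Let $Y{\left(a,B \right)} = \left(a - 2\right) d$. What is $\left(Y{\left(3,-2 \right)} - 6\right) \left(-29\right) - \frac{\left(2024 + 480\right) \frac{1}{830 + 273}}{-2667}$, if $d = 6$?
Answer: $\frac{2504}{2941701} \approx 0.00085121$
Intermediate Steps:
$Y{\left(a,B \right)} = -12 + 6 a$ ($Y{\left(a,B \right)} = \left(a - 2\right) 6 = \left(-2 + a\right) 6 = -12 + 6 a$)
$\left(Y{\left(3,-2 \right)} - 6\right) \left(-29\right) - \frac{\left(2024 + 480\right) \frac{1}{830 + 273}}{-2667} = \left(\left(-12 + 6 \cdot 3\right) - 6\right) \left(-29\right) - \frac{\left(2024 + 480\right) \frac{1}{830 + 273}}{-2667} = \left(\left(-12 + 18\right) - 6\right) \left(-29\right) - \frac{2504}{1103} \left(- \frac{1}{2667}\right) = \left(6 - 6\right) \left(-29\right) - 2504 \cdot \frac{1}{1103} \left(- \frac{1}{2667}\right) = 0 \left(-29\right) - \frac{2504}{1103} \left(- \frac{1}{2667}\right) = 0 - - \frac{2504}{2941701} = 0 + \frac{2504}{2941701} = \frac{2504}{2941701}$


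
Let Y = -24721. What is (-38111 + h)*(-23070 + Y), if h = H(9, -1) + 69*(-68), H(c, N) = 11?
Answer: 2045072472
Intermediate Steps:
h = -4681 (h = 11 + 69*(-68) = 11 - 4692 = -4681)
(-38111 + h)*(-23070 + Y) = (-38111 - 4681)*(-23070 - 24721) = -42792*(-47791) = 2045072472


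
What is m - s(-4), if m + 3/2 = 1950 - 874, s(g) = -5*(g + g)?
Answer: 2069/2 ≈ 1034.5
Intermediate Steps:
s(g) = -10*g
m = 2149/2 (m = -3/2 + (1950 - 874) = -3/2 + 1076 = 2149/2 ≈ 1074.5)
m - s(-4) = 2149/2 - (-10)*(-4) = 2149/2 - 1*40 = 2149/2 - 40 = 2069/2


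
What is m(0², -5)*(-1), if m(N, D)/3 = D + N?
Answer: 15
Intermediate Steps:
m(N, D) = 3*D + 3*N (m(N, D) = 3*(D + N) = 3*D + 3*N)
m(0², -5)*(-1) = (3*(-5) + 3*0²)*(-1) = (-15 + 3*0)*(-1) = (-15 + 0)*(-1) = -15*(-1) = 15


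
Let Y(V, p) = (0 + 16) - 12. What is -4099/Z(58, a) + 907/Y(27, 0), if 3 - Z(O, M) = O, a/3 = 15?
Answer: 66281/220 ≈ 301.28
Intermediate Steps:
a = 45 (a = 3*15 = 45)
Z(O, M) = 3 - O
Y(V, p) = 4 (Y(V, p) = 16 - 12 = 4)
-4099/Z(58, a) + 907/Y(27, 0) = -4099/(3 - 1*58) + 907/4 = -4099/(3 - 58) + 907*(¼) = -4099/(-55) + 907/4 = -4099*(-1/55) + 907/4 = 4099/55 + 907/4 = 66281/220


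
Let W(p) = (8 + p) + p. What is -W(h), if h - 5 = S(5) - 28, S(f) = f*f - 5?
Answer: -2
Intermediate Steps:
S(f) = -5 + f² (S(f) = f² - 5 = -5 + f²)
h = -3 (h = 5 + ((-5 + 5²) - 28) = 5 + ((-5 + 25) - 28) = 5 + (20 - 28) = 5 - 8 = -3)
W(p) = 8 + 2*p
-W(h) = -(8 + 2*(-3)) = -(8 - 6) = -1*2 = -2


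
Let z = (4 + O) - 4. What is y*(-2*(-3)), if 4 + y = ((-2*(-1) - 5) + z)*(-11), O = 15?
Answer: -816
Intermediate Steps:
z = 15 (z = (4 + 15) - 4 = 19 - 4 = 15)
y = -136 (y = -4 + ((-2*(-1) - 5) + 15)*(-11) = -4 + ((2 - 5) + 15)*(-11) = -4 + (-3 + 15)*(-11) = -4 + 12*(-11) = -4 - 132 = -136)
y*(-2*(-3)) = -(-272)*(-3) = -136*6 = -816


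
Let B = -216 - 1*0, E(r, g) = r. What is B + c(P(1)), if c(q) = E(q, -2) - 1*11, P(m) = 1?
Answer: -226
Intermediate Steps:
c(q) = -11 + q (c(q) = q - 1*11 = q - 11 = -11 + q)
B = -216 (B = -216 + 0 = -216)
B + c(P(1)) = -216 + (-11 + 1) = -216 - 10 = -226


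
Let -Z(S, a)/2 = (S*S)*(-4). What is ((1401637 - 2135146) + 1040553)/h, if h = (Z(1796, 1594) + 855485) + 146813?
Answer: 51174/4467871 ≈ 0.011454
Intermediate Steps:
Z(S, a) = 8*S**2 (Z(S, a) = -2*S*S*(-4) = -2*S**2*(-4) = -(-8)*S**2 = 8*S**2)
h = 26807226 (h = (8*1796**2 + 855485) + 146813 = (8*3225616 + 855485) + 146813 = (25804928 + 855485) + 146813 = 26660413 + 146813 = 26807226)
((1401637 - 2135146) + 1040553)/h = ((1401637 - 2135146) + 1040553)/26807226 = (-733509 + 1040553)*(1/26807226) = 307044*(1/26807226) = 51174/4467871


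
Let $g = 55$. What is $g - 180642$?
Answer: $-180587$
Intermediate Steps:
$g - 180642 = 55 - 180642 = -180587$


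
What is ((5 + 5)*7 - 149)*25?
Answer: -1975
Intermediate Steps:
((5 + 5)*7 - 149)*25 = (10*7 - 149)*25 = (70 - 149)*25 = -79*25 = -1975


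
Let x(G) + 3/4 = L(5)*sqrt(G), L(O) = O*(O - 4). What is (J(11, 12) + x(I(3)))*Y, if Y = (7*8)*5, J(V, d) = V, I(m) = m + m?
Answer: 2870 + 1400*sqrt(6) ≈ 6299.3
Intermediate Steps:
I(m) = 2*m
Y = 280 (Y = 56*5 = 280)
L(O) = O*(-4 + O)
x(G) = -3/4 + 5*sqrt(G) (x(G) = -3/4 + (5*(-4 + 5))*sqrt(G) = -3/4 + (5*1)*sqrt(G) = -3/4 + 5*sqrt(G))
(J(11, 12) + x(I(3)))*Y = (11 + (-3/4 + 5*sqrt(2*3)))*280 = (11 + (-3/4 + 5*sqrt(6)))*280 = (41/4 + 5*sqrt(6))*280 = 2870 + 1400*sqrt(6)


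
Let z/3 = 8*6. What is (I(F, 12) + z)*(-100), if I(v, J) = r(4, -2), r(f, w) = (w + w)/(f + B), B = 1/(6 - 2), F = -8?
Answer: -243200/17 ≈ -14306.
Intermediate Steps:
z = 144 (z = 3*(8*6) = 3*48 = 144)
B = ¼ (B = 1/4 = ¼ ≈ 0.25000)
r(f, w) = 2*w/(¼ + f) (r(f, w) = (w + w)/(f + ¼) = (2*w)/(¼ + f) = 2*w/(¼ + f))
I(v, J) = -16/17 (I(v, J) = 8*(-2)/(1 + 4*4) = 8*(-2)/(1 + 16) = 8*(-2)/17 = 8*(-2)*(1/17) = -16/17)
(I(F, 12) + z)*(-100) = (-16/17 + 144)*(-100) = (2432/17)*(-100) = -243200/17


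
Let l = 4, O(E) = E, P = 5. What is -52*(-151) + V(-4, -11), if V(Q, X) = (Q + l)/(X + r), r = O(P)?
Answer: 7852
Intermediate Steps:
r = 5
V(Q, X) = (4 + Q)/(5 + X) (V(Q, X) = (Q + 4)/(X + 5) = (4 + Q)/(5 + X))
-52*(-151) + V(-4, -11) = -52*(-151) + (4 - 4)/(5 - 11) = 7852 + 0/(-6) = 7852 - ⅙*0 = 7852 + 0 = 7852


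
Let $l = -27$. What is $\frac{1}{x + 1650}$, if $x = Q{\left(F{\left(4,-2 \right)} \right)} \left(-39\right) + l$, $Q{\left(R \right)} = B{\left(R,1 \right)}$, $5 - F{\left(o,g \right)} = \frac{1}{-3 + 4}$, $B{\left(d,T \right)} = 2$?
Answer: $\frac{1}{1545} \approx 0.00064725$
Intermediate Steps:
$F{\left(o,g \right)} = 4$ ($F{\left(o,g \right)} = 5 - \frac{1}{-3 + 4} = 5 - 1^{-1} = 5 - 1 = 4$)
$Q{\left(R \right)} = 2$
$x = -105$ ($x = 2 \left(-39\right) - 27 = -78 - 27 = -105$)
$\frac{1}{x + 1650} = \frac{1}{-105 + 1650} = \frac{1}{1545}$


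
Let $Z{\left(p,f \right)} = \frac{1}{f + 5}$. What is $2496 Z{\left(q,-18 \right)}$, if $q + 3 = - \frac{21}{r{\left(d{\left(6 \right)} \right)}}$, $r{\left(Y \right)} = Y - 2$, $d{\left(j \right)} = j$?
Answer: $-192$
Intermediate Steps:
$r{\left(Y \right)} = -2 + Y$ ($r{\left(Y \right)} = Y - 2 = -2 + Y$)
$q = - \frac{33}{4}$ ($q = -3 - \frac{21}{-2 + 6} = -3 - \frac{21}{4} = - \frac{33}{4} \approx -8.25$)
$Z{\left(p,f \right)} = \frac{1}{5 + f}$
$2496 Z{\left(q,-18 \right)} = \frac{2496}{5 - 18} = \frac{2496}{-13} = 2496 \left(- \frac{1}{13}\right) = -192$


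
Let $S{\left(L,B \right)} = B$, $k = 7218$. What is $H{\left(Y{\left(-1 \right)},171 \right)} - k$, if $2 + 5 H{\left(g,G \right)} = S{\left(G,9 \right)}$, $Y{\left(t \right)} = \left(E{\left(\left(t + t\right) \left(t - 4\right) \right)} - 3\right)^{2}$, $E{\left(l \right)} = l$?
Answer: $- \frac{36083}{5} \approx -7216.6$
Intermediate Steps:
$Y{\left(t \right)} = \left(-3 + 2 t \left(-4 + t\right)\right)^{2}$ ($Y{\left(t \right)} = \left(\left(t + t\right) \left(t - 4\right) - 3\right)^{2} = \left(2 t \left(-4 + t\right) - 3\right)^{2} = \left(-3 + 2 t \left(-4 + t\right)\right)^{2}$)
$H{\left(g,G \right)} = \frac{7}{5}$ ($H{\left(g,G \right)} = - \frac{2}{5} + \frac{1}{5} \cdot 9 = - \frac{2}{5} + \frac{9}{5} = \frac{7}{5}$)
$H{\left(Y{\left(-1 \right)},171 \right)} - k = \frac{7}{5} - 7218 = - \frac{36083}{5}$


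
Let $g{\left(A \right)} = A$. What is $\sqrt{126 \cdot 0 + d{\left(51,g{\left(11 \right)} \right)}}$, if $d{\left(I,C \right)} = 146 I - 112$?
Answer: $\sqrt{7334} \approx 85.639$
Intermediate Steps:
$d{\left(I,C \right)} = -112 + 146 I$
$\sqrt{126 \cdot 0 + d{\left(51,g{\left(11 \right)} \right)}} = \sqrt{126 \cdot 0 + \left(-112 + 146 \cdot 51\right)} = \sqrt{0 + \left(-112 + 7446\right)} = \sqrt{0 + 7334} = \sqrt{7334}$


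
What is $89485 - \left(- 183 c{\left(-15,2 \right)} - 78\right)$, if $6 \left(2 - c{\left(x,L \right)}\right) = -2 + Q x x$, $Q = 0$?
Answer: $89990$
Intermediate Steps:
$c{\left(x,L \right)} = \frac{7}{3}$ ($c{\left(x,L \right)} = 2 - \frac{-2 + 0 x x}{6} = 2 - \frac{-2 + 0 x^{2}}{6} = 2 - \frac{-2 + 0}{6} = 2 - - \frac{1}{3} = 2 + \frac{1}{3} = \frac{7}{3}$)
$89485 - \left(- 183 c{\left(-15,2 \right)} - 78\right) = 89485 - \left(\left(-183\right) \frac{7}{3} - 78\right) = 89485 - \left(-427 - 78\right) = 89485 - -505 = 89485 + 505 = 89990$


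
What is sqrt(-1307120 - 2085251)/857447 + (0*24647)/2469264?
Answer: I*sqrt(3392371)/857447 ≈ 0.0021481*I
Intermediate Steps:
sqrt(-1307120 - 2085251)/857447 + (0*24647)/2469264 = sqrt(-3392371)*(1/857447) + 0*(1/2469264) = (I*sqrt(3392371))*(1/857447) + 0 = I*sqrt(3392371)/857447 + 0 = I*sqrt(3392371)/857447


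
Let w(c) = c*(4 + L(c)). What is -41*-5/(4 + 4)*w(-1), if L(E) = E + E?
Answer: -205/4 ≈ -51.250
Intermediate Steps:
L(E) = 2*E
w(c) = c*(4 + 2*c)
-41*-5/(4 + 4)*w(-1) = -41*-5/(4 + 4)*2*(-1)*(2 - 1) = -41*-5/8*2*(-1)*1 = -41*(⅛)*(-5)*(-2) = -(-205)*(-2)/8 = -41*5/4 = -205/4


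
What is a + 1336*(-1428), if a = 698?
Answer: -1907110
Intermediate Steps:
a + 1336*(-1428) = 698 + 1336*(-1428) = 698 - 1907808 = -1907110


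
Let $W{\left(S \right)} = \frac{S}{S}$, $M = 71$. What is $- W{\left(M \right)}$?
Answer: $-1$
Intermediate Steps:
$W{\left(S \right)} = 1$
$- W{\left(M \right)} = \left(-1\right) 1 = -1$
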